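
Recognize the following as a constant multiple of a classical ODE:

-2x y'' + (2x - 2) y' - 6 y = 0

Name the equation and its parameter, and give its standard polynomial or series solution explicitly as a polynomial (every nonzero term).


All three coefficients share the factor -2; dividing through by -2 gives  x y'' + (1 - x) y' + 3 y = 0.
This matches the Laguerre equation x y'' + (1 - x) y' + n y = 0 with n = 3; the polynomial solution is L_3(x).
With y = sum_k a_k x^k, matching x^k gives (k+1)k a_{k+1} + (k+1) a_{k+1} - k a_k + n a_k = 0, i.e. (k+1)^2 a_{k+1} = (k - n) a_k = (k - 3) a_k. The right side vanishes at k = 3, so the series terminates at degree 3.
Standard normalization L_n(0) = 1 gives a_0 = 1. Work upward with a_{k+1} = (k - 3) a_k / (k+1)^2:
  a_1 = (0 - 3)(1) / 1^2 = -3/1 = -3
  a_2 = (1 - 3)(-3) / 2^2 = 6/4 = 3/2
  a_3 = (2 - 3)(3/2) / 3^2 = (-3/2)/9 = -1/6
Hence L_3(x) = -x^3/6 + 3 x^2/2 - 3 x + 1.

L_3(x); series = -x^3/6 + 3 x^2/2 - 3 x + 1


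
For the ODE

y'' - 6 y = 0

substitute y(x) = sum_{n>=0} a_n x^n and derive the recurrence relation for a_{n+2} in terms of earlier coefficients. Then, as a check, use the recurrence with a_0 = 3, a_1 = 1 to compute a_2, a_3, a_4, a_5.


Substitute y = sum_n a_n x^n into y'' + (const) y = 0.
y''(x) = sum_{n>=0} (n+2)(n+1) a_{n+2} x^n.
The ODE becomes sum_n [(n+2)(n+1) a_{n+2} - 6 a_n] x^n = 0.
Setting each coefficient to zero gives the recurrence:
  (n+2)(n+1) a_{n+2} - 6 a_n = 0,
  a_{n+2} = 6 / ((n+1)(n+2)) a_n.

Check with a_0 = 3, a_1 = 1 (apply the recurrence for n = 0, 1, 2, 3): a_0 = 3, a_1 = 1, a_2 = 9, a_3 = 1, a_4 = 9/2, a_5 = 3/10.

a_{n+2} = 6/((n+1)(n+2)) * a_n; check: a_0 = 3, a_1 = 1, a_2 = 9, a_3 = 1, a_4 = 9/2, a_5 = 3/10


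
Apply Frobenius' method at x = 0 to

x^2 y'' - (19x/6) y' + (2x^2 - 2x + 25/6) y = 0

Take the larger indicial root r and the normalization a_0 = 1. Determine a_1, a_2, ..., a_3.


Write in Frobenius form y'' + (p(x)/x) y' + (q(x)/x^2) y = 0:
  p(x) = -19/6,  q(x) = 2x^2 - 2x + 25/6.
Indicial equation: r(r-1) + (-19/6) r + (25/6) = 0 -> roots r_1 = 5/2, r_2 = 5/3.
Take r = r_1 = 5/2. Let y(x) = x^r sum_{n>=0} a_n x^n with a_0 = 1.
Substitute y = x^r sum a_n x^n and match x^{r+n}. The recurrence is
  D(n) a_n - 2 a_{n-1} + 2 a_{n-2} = 0,  where D(n) = (r+n)(r+n-1) + (-19/6)(r+n) + (25/6).
  a_n = [2 a_{n-1} - 2 a_{n-2}] / D(n).
Since the indicial polynomial factors as (r - r_1)(r - r_2), D(n) = (r_1 + n - r_1)(r_1 + n - r_2) = n(n + 5/6).
Evaluating step by step (a_0 = 1):
  n = 1: D(1) = 1(1 + 5/6) = 11/6; numerator = 2(1) = 2; a_1 = (2)/(11/6) = 12/11
  n = 2: D(2) = 2(2 + 5/6) = 17/3; numerator = 2(12/11) - 2(1) = 2/11; a_2 = (2/11)/(17/3) = 6/187
  n = 3: D(3) = 3(3 + 5/6) = 23/2; numerator = 2(6/187) - 2(12/11) = -36/17; a_3 = (-36/17)/(23/2) = -72/391

r = 5/2; a_0 = 1; a_1 = 12/11; a_2 = 6/187; a_3 = -72/391


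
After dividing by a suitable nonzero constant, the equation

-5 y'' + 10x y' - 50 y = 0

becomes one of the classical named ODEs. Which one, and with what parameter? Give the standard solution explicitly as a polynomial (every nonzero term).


All three coefficients share the factor -5; dividing through by -5 gives  y'' - 2x y' + 10 y = 0.
This matches the Hermite equation y'' - 2x y' + 2n y = 0 with 2n = 10, so n = 5; the polynomial solution is H_5(x).
With y = sum_k a_k x^k, matching x^k gives (k+2)(k+1) a_{k+2} = 2(k - n) a_k = 2(k - 5) a_k. The right side vanishes at k = 5, so the series with the parity of 5 terminates at degree 5.
Standard normalization: leading coefficient of H_n is 2^n, so a_5 = 2^5 = 32. Work downward with a_k = (k+1)(k+2) a_{k+2} / (2(k - n)):
  a_3 = (4)(5)(32) / (2(3 - 5)) = 640/(-4) = -160
  a_1 = (2)(3)(-160) / (2(1 - 5)) = -960/(-8) = 120
Hence H_5(x) = 32 x^5 - 160 x^3 + 120 x.

H_5(x); series = 32 x^5 - 160 x^3 + 120 x


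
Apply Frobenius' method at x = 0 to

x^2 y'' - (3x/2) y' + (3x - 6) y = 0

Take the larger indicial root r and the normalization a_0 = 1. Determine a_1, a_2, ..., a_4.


Write in Frobenius form y'' + (p(x)/x) y' + (q(x)/x^2) y = 0:
  p(x) = -3/2,  q(x) = 3x - 6.
Indicial equation: r(r-1) + (-3/2) r + (-6) = 0 -> roots r_1 = 4, r_2 = -3/2.
Take r = r_1 = 4. Let y(x) = x^r sum_{n>=0} a_n x^n with a_0 = 1.
Substitute y = x^r sum a_n x^n and match x^{r+n}. The recurrence is
  D(n) a_n + 3 a_{n-1} = 0,  where D(n) = (r+n)(r+n-1) + (-3/2)(r+n) + (-6).
  a_n = -3 / D(n) * a_{n-1}.
Since the indicial polynomial factors as (r - r_1)(r - r_2), D(n) = (r_1 + n - r_1)(r_1 + n - r_2) = n(n + 11/2).
Evaluating step by step (a_0 = 1):
  n = 1: D(1) = 1(1 + 11/2) = 13/2; numerator = -3(1) = -3; a_1 = (-3)/(13/2) = -6/13
  n = 2: D(2) = 2(2 + 11/2) = 15; numerator = -3(-6/13) = 18/13; a_2 = (18/13)/(15) = 6/65
  n = 3: D(3) = 3(3 + 11/2) = 51/2; numerator = -3(6/65) = -18/65; a_3 = (-18/65)/(51/2) = -12/1105
  n = 4: D(4) = 4(4 + 11/2) = 38; numerator = -3(-12/1105) = 36/1105; a_4 = (36/1105)/(38) = 18/20995

r = 4; a_0 = 1; a_1 = -6/13; a_2 = 6/65; a_3 = -12/1105; a_4 = 18/20995


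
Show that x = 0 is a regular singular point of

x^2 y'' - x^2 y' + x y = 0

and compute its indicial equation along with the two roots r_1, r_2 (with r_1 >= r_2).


Divide by x^2 to reach normal form y'' + P_1(x) y' + P_2(x) y = 0 with P_1(x) = -1 and P_2(x) = 1/x.
x = 0 is a singular point because the y-coefficient 1/x has a pole at x = 0.
It is a regular singular point because x P_1(x) = p(x) = -x and x^2 P_2(x) = q(x) = x are polynomials, hence analytic at x = 0.
p(0) = 0,  q(0) = 0.
Indicial equation: r(r-1) + p(0) r + q(0) = 0, i.e. r^2 + (p(0) - 1) r + q(0) = 0, i.e. r^2 - 1 r = 0.
Discriminant: (-1)^2 - 4(0) = 1, so r = (1 ± 1)/2.
Solving: r_1 = 1, r_2 = 0.

indicial: r^2 - 1 r = 0; roots r_1 = 1, r_2 = 0


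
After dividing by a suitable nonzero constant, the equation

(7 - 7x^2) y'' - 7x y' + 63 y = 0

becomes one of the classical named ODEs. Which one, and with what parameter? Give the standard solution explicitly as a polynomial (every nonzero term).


All three coefficients share the factor 7; dividing through by 7 gives  (1 - x^2) y'' - x y' + 9 y = 0.
This matches the Chebyshev equation (1 - x^2) y'' - x y' + n^2 y = 0 (note the -x y' term, not -2x y') with n^2 = 9, so n = 3; the polynomial solution is T_3(x).
With y = sum_k a_k x^k, matching x^k gives (k+2)(k+1) a_{k+2} = (k^2 - n^2) a_k = (k - 3)(k + 3) a_k. The right side vanishes at k = 3, so the series with the parity of 3 terminates at degree 3.
Standard normalization: leading coefficient of T_n is 2^(n-1), so a_3 = 2^2 = 4. Work downward with a_k = (k+1)(k+2) a_{k+2} / ((k - 3)(k + 3)):
  a_1 = (2)(3)(4) / ((1 - 3)(1 + 3)) = 24/(-8) = -3
Hence T_3(x) = 4 x^3 - 3 x.

T_3(x); series = 4 x^3 - 3 x


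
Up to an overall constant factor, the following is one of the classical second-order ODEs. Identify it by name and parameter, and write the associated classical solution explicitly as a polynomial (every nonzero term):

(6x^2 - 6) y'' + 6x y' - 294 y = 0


All three coefficients share the factor -6; dividing through by -6 gives  (1 - x^2) y'' - x y' + 49 y = 0.
This matches the Chebyshev equation (1 - x^2) y'' - x y' + n^2 y = 0 (note the -x y' term, not -2x y') with n^2 = 49, so n = 7; the polynomial solution is T_7(x).
With y = sum_k a_k x^k, matching x^k gives (k+2)(k+1) a_{k+2} = (k^2 - n^2) a_k = (k - 7)(k + 7) a_k. The right side vanishes at k = 7, so the series with the parity of 7 terminates at degree 7.
Standard normalization: leading coefficient of T_n is 2^(n-1), so a_7 = 2^6 = 64. Work downward with a_k = (k+1)(k+2) a_{k+2} / ((k - 7)(k + 7)):
  a_5 = (6)(7)(64) / ((5 - 7)(5 + 7)) = 2688/(-24) = -112
  a_3 = (4)(5)(-112) / ((3 - 7)(3 + 7)) = -2240/(-40) = 56
  a_1 = (2)(3)(56) / ((1 - 7)(1 + 7)) = 336/(-48) = -7
Hence T_7(x) = 64 x^7 - 112 x^5 + 56 x^3 - 7 x.

T_7(x); series = 64 x^7 - 112 x^5 + 56 x^3 - 7 x


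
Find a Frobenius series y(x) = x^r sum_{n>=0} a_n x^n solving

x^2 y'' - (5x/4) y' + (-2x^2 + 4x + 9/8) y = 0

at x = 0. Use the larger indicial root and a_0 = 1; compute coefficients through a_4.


Write in Frobenius form y'' + (p(x)/x) y' + (q(x)/x^2) y = 0:
  p(x) = -5/4,  q(x) = -2x^2 + 4x + 9/8.
Indicial equation: r(r-1) + (-5/4) r + (9/8) = 0 -> roots r_1 = 3/2, r_2 = 3/4.
Take r = r_1 = 3/2. Let y(x) = x^r sum_{n>=0} a_n x^n with a_0 = 1.
Substitute y = x^r sum a_n x^n and match x^{r+n}. The recurrence is
  D(n) a_n + 4 a_{n-1} - 2 a_{n-2} = 0,  where D(n) = (r+n)(r+n-1) + (-5/4)(r+n) + (9/8).
  a_n = [-4 a_{n-1} + 2 a_{n-2}] / D(n).
Since the indicial polynomial factors as (r - r_1)(r - r_2), D(n) = (r_1 + n - r_1)(r_1 + n - r_2) = n(n + 3/4).
Evaluating step by step (a_0 = 1):
  n = 1: D(1) = 1(1 + 3/4) = 7/4; numerator = -4(1) = -4; a_1 = (-4)/(7/4) = -16/7
  n = 2: D(2) = 2(2 + 3/4) = 11/2; numerator = -4(-16/7) + 2(1) = 78/7; a_2 = (78/7)/(11/2) = 156/77
  n = 3: D(3) = 3(3 + 3/4) = 45/4; numerator = -4(156/77) + 2(-16/7) = -976/77; a_3 = (-976/77)/(45/4) = -3904/3465
  n = 4: D(4) = 4(4 + 3/4) = 19; numerator = -4(-3904/3465) + 2(156/77) = 2696/315; a_4 = (2696/315)/(19) = 2696/5985

r = 3/2; a_0 = 1; a_1 = -16/7; a_2 = 156/77; a_3 = -3904/3465; a_4 = 2696/5985


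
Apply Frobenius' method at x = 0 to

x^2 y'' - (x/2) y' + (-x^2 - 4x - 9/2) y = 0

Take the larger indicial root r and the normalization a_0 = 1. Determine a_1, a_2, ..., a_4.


Write in Frobenius form y'' + (p(x)/x) y' + (q(x)/x^2) y = 0:
  p(x) = -1/2,  q(x) = -x^2 - 4x - 9/2.
Indicial equation: r(r-1) + (-1/2) r + (-9/2) = 0 -> roots r_1 = 3, r_2 = -3/2.
Take r = r_1 = 3. Let y(x) = x^r sum_{n>=0} a_n x^n with a_0 = 1.
Substitute y = x^r sum a_n x^n and match x^{r+n}. The recurrence is
  D(n) a_n - 4 a_{n-1} - 1 a_{n-2} = 0,  where D(n) = (r+n)(r+n-1) + (-1/2)(r+n) + (-9/2).
  a_n = [4 a_{n-1} + 1 a_{n-2}] / D(n).
Since the indicial polynomial factors as (r - r_1)(r - r_2), D(n) = (r_1 + n - r_1)(r_1 + n - r_2) = n(n + 9/2).
Evaluating step by step (a_0 = 1):
  n = 1: D(1) = 1(1 + 9/2) = 11/2; numerator = 4(1) = 4; a_1 = (4)/(11/2) = 8/11
  n = 2: D(2) = 2(2 + 9/2) = 13; numerator = 4(8/11) + 1(1) = 43/11; a_2 = (43/11)/(13) = 43/143
  n = 3: D(3) = 3(3 + 9/2) = 45/2; numerator = 4(43/143) + 1(8/11) = 276/143; a_3 = (276/143)/(45/2) = 184/2145
  n = 4: D(4) = 4(4 + 9/2) = 34; numerator = 4(184/2145) + 1(43/143) = 1381/2145; a_4 = (1381/2145)/(34) = 1381/72930

r = 3; a_0 = 1; a_1 = 8/11; a_2 = 43/143; a_3 = 184/2145; a_4 = 1381/72930


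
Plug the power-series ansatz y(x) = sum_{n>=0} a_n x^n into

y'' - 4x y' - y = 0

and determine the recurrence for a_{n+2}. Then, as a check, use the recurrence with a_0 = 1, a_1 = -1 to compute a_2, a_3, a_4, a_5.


Substitute y = sum_n a_n x^n.
y''(x) has coefficient (n+2)(n+1) a_{n+2} at x^n;
-4 x y'(x) has coefficient -4 n a_n at x^n (shift);
-y(x) has coefficient -1 a_n at x^n.
Matching x^n: (n+2)(n+1) a_{n+2} + (-4n - 1) a_n = 0.
Thus a_{n+2} = (4n + 1) / ((n+1)(n+2)) * a_n.

Check with a_0 = 1, a_1 = -1 (apply the recurrence for n = 0, 1, 2, 3): a_0 = 1, a_1 = -1, a_2 = 1/2, a_3 = -5/6, a_4 = 3/8, a_5 = -13/24.

a_(n+2) = (4n + 1) / ((n+1)(n+2)) * a_n; check: a_0 = 1, a_1 = -1, a_2 = 1/2, a_3 = -5/6, a_4 = 3/8, a_5 = -13/24


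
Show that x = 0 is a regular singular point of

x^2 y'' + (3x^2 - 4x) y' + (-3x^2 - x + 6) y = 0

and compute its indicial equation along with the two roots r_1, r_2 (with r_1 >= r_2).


Divide by x^2 to reach normal form y'' + P_1(x) y' + P_2(x) y = 0 with P_1(x) = 3 - 4/x and P_2(x) = -3 - 1/x + 6/x^2.
x = 0 is a singular point because the y'-coefficient 3 - 4/x has a pole at x = 0 and the y-coefficient -3 - 1/x + 6/x^2 has a pole at x = 0.
It is a regular singular point because x P_1(x) = p(x) = 3x - 4 and x^2 P_2(x) = q(x) = -3x^2 - x + 6 are polynomials, hence analytic at x = 0.
p(0) = -4,  q(0) = 6.
Indicial equation: r(r-1) + p(0) r + q(0) = 0, i.e. r^2 + (p(0) - 1) r + q(0) = 0, i.e. r^2 - 5 r + 6 = 0.
Discriminant: (-5)^2 - 4(6) = 1, so r = (5 ± 1)/2.
Solving: r_1 = 3, r_2 = 2.

indicial: r^2 - 5 r + 6 = 0; roots r_1 = 3, r_2 = 2


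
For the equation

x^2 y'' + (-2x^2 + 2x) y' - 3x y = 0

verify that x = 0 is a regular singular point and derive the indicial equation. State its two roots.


Divide by x^2 to reach normal form y'' + P_1(x) y' + P_2(x) y = 0 with P_1(x) = -2 + 2/x and P_2(x) = -3/x.
x = 0 is a singular point because the y'-coefficient -2 + 2/x has a pole at x = 0 and the y-coefficient -3/x has a pole at x = 0.
It is a regular singular point because x P_1(x) = p(x) = 2 - 2x and x^2 P_2(x) = q(x) = -3x are polynomials, hence analytic at x = 0.
p(0) = 2,  q(0) = 0.
Indicial equation: r(r-1) + p(0) r + q(0) = 0, i.e. r^2 + (p(0) - 1) r + q(0) = 0, i.e. r^2 + 1 r = 0.
Discriminant: (1)^2 - 4(0) = 1, so r = (-1 ± 1)/2.
Solving: r_1 = 0, r_2 = -1.

indicial: r^2 + 1 r = 0; roots r_1 = 0, r_2 = -1


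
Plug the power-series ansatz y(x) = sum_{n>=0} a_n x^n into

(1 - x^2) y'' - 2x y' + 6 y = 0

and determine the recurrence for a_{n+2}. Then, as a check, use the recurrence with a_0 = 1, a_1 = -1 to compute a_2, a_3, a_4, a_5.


Substitute y = sum_n a_n x^n.
(1 - 1 x^2) y'' contributes (n+2)(n+1) a_{n+2} - n(n-1) a_n at x^n.
-2 x y'(x) contributes -2 n a_n at x^n.
6 y(x) contributes 6 a_n at x^n.
Matching x^n: (n+2)(n+1) a_{n+2} + (-n(n-1) - 2 n + 6) a_n = 0.
Thus a_{n+2} = (n(n-1) + 2 n - 6) / ((n+1)(n+2)) * a_n.

Check with a_0 = 1, a_1 = -1 (apply the recurrence for n = 0, 1, 2, 3): a_0 = 1, a_1 = -1, a_2 = -3, a_3 = 2/3, a_4 = 0, a_5 = 1/5.

a_(n+2) = (n(n-1) + 2 n - 6) / ((n+1)(n+2)) * a_n; check: a_0 = 1, a_1 = -1, a_2 = -3, a_3 = 2/3, a_4 = 0, a_5 = 1/5


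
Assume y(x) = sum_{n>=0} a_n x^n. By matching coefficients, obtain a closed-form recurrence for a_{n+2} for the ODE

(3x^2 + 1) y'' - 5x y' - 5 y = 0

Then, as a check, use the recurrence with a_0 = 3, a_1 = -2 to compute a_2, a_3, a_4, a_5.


Substitute y = sum_n a_n x^n.
(1 + 3 x^2) y'' contributes (n+2)(n+1) a_{n+2} + 3 n(n-1) a_n at x^n.
-5 x y'(x) contributes -5 n a_n at x^n.
-5 y(x) contributes -5 a_n at x^n.
Matching x^n: (n+2)(n+1) a_{n+2} + (3 n(n-1) - 5 n - 5) a_n = 0.
Thus a_{n+2} = (-3 n(n-1) + 5 n + 5) / ((n+1)(n+2)) * a_n.

Check with a_0 = 3, a_1 = -2 (apply the recurrence for n = 0, 1, 2, 3): a_0 = 3, a_1 = -2, a_2 = 15/2, a_3 = -10/3, a_4 = 45/8, a_5 = -1/3.

a_(n+2) = (-3 n(n-1) + 5 n + 5) / ((n+1)(n+2)) * a_n; check: a_0 = 3, a_1 = -2, a_2 = 15/2, a_3 = -10/3, a_4 = 45/8, a_5 = -1/3


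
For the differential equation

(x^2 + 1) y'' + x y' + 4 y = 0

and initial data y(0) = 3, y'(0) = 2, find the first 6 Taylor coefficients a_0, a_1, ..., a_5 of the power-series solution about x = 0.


Ansatz: y(x) = sum_{n>=0} a_n x^n, so y'(x) = sum_{n>=1} n a_n x^(n-1) and y''(x) = sum_{n>=2} n(n-1) a_n x^(n-2).
Substitute into P(x) y'' + Q(x) y' + R(x) y = 0 with P(x) = x^2 + 1, Q(x) = x, R(x) = 4, and match powers of x.
Initial conditions: a_0 = 3, a_1 = 2.
Setting the coefficient of each power of x to zero and solving order by order (substituting the coefficients already found):
  x^0: 2 a_2 + 4 a_0 = 0  ->  2 a_2 = -4 a_0 = -12  ->  a_2 = -6
  x^1: 6 a_3 + 5 a_1 = 0  ->  6 a_3 = -5 a_1 = -10  ->  a_3 = -5/3
  x^2: 12 a_4 + 8 a_2 = 0  ->  12 a_4 = -8 a_2 = 48  ->  a_4 = 4
  x^3: 20 a_5 + 13 a_3 = 0  ->  20 a_5 = -13 a_3 = 65/3  ->  a_5 = 13/12
Truncated series: y(x) = 3 + 2 x - 6 x^2 - (5/3) x^3 + 4 x^4 + (13/12) x^5 + O(x^6).

a_0 = 3; a_1 = 2; a_2 = -6; a_3 = -5/3; a_4 = 4; a_5 = 13/12


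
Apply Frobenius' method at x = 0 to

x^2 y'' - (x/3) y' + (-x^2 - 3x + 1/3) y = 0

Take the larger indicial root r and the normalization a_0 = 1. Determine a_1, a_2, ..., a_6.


Write in Frobenius form y'' + (p(x)/x) y' + (q(x)/x^2) y = 0:
  p(x) = -1/3,  q(x) = -x^2 - 3x + 1/3.
Indicial equation: r(r-1) + (-1/3) r + (1/3) = 0 -> roots r_1 = 1, r_2 = 1/3.
Take r = r_1 = 1. Let y(x) = x^r sum_{n>=0} a_n x^n with a_0 = 1.
Substitute y = x^r sum a_n x^n and match x^{r+n}. The recurrence is
  D(n) a_n - 3 a_{n-1} - 1 a_{n-2} = 0,  where D(n) = (r+n)(r+n-1) + (-1/3)(r+n) + (1/3).
  a_n = [3 a_{n-1} + 1 a_{n-2}] / D(n).
Since the indicial polynomial factors as (r - r_1)(r - r_2), D(n) = (r_1 + n - r_1)(r_1 + n - r_2) = n(n + 2/3).
Evaluating step by step (a_0 = 1):
  n = 1: D(1) = 1(1 + 2/3) = 5/3; numerator = 3(1) = 3; a_1 = (3)/(5/3) = 9/5
  n = 2: D(2) = 2(2 + 2/3) = 16/3; numerator = 3(9/5) + 1(1) = 32/5; a_2 = (32/5)/(16/3) = 6/5
  n = 3: D(3) = 3(3 + 2/3) = 11; numerator = 3(6/5) + 1(9/5) = 27/5; a_3 = (27/5)/(11) = 27/55
  n = 4: D(4) = 4(4 + 2/3) = 56/3; numerator = 3(27/55) + 1(6/5) = 147/55; a_4 = (147/55)/(56/3) = 63/440
  n = 5: D(5) = 5(5 + 2/3) = 85/3; numerator = 3(63/440) + 1(27/55) = 81/88; a_5 = (81/88)/(85/3) = 243/7480
  n = 6: D(6) = 6(6 + 2/3) = 40; numerator = 3(243/7480) + 1(63/440) = 45/187; a_6 = (45/187)/(40) = 9/1496

r = 1; a_0 = 1; a_1 = 9/5; a_2 = 6/5; a_3 = 27/55; a_4 = 63/440; a_5 = 243/7480; a_6 = 9/1496


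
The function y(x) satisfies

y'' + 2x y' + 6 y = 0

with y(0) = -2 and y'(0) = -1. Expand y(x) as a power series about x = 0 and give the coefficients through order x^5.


Ansatz: y(x) = sum_{n>=0} a_n x^n, so y'(x) = sum_{n>=1} n a_n x^(n-1) and y''(x) = sum_{n>=2} n(n-1) a_n x^(n-2).
Substitute into P(x) y'' + Q(x) y' + R(x) y = 0 with P(x) = 1, Q(x) = 2x, R(x) = 6, and match powers of x.
Initial conditions: a_0 = -2, a_1 = -1.
Setting the coefficient of each power of x to zero and solving order by order (substituting the coefficients already found):
  x^0: 2 a_2 + 6 a_0 = 0  ->  2 a_2 = -6 a_0 = 12  ->  a_2 = 6
  x^1: 6 a_3 + 8 a_1 = 0  ->  6 a_3 = -8 a_1 = 8  ->  a_3 = 4/3
  x^2: 12 a_4 + 10 a_2 = 0  ->  12 a_4 = -10 a_2 = -60  ->  a_4 = -5
  x^3: 20 a_5 + 12 a_3 = 0  ->  20 a_5 = -12 a_3 = -16  ->  a_5 = -4/5
Truncated series: y(x) = -2 - x + 6 x^2 + (4/3) x^3 - 5 x^4 - (4/5) x^5 + O(x^6).

a_0 = -2; a_1 = -1; a_2 = 6; a_3 = 4/3; a_4 = -5; a_5 = -4/5


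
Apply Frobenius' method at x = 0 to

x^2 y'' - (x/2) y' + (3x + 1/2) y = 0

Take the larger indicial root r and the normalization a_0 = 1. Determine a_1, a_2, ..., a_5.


Write in Frobenius form y'' + (p(x)/x) y' + (q(x)/x^2) y = 0:
  p(x) = -1/2,  q(x) = 3x + 1/2.
Indicial equation: r(r-1) + (-1/2) r + (1/2) = 0 -> roots r_1 = 1, r_2 = 1/2.
Take r = r_1 = 1. Let y(x) = x^r sum_{n>=0} a_n x^n with a_0 = 1.
Substitute y = x^r sum a_n x^n and match x^{r+n}. The recurrence is
  D(n) a_n + 3 a_{n-1} = 0,  where D(n) = (r+n)(r+n-1) + (-1/2)(r+n) + (1/2).
  a_n = -3 / D(n) * a_{n-1}.
Since the indicial polynomial factors as (r - r_1)(r - r_2), D(n) = (r_1 + n - r_1)(r_1 + n - r_2) = n(n + 1/2).
Evaluating step by step (a_0 = 1):
  n = 1: D(1) = 1(1 + 1/2) = 3/2; numerator = -3(1) = -3; a_1 = (-3)/(3/2) = -2
  n = 2: D(2) = 2(2 + 1/2) = 5; numerator = -3(-2) = 6; a_2 = (6)/(5) = 6/5
  n = 3: D(3) = 3(3 + 1/2) = 21/2; numerator = -3(6/5) = -18/5; a_3 = (-18/5)/(21/2) = -12/35
  n = 4: D(4) = 4(4 + 1/2) = 18; numerator = -3(-12/35) = 36/35; a_4 = (36/35)/(18) = 2/35
  n = 5: D(5) = 5(5 + 1/2) = 55/2; numerator = -3(2/35) = -6/35; a_5 = (-6/35)/(55/2) = -12/1925

r = 1; a_0 = 1; a_1 = -2; a_2 = 6/5; a_3 = -12/35; a_4 = 2/35; a_5 = -12/1925


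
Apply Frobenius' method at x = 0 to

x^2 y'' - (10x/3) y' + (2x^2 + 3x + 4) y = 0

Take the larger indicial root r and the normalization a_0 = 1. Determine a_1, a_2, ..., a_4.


Write in Frobenius form y'' + (p(x)/x) y' + (q(x)/x^2) y = 0:
  p(x) = -10/3,  q(x) = 2x^2 + 3x + 4.
Indicial equation: r(r-1) + (-10/3) r + (4) = 0 -> roots r_1 = 3, r_2 = 4/3.
Take r = r_1 = 3. Let y(x) = x^r sum_{n>=0} a_n x^n with a_0 = 1.
Substitute y = x^r sum a_n x^n and match x^{r+n}. The recurrence is
  D(n) a_n + 3 a_{n-1} + 2 a_{n-2} = 0,  where D(n) = (r+n)(r+n-1) + (-10/3)(r+n) + (4).
  a_n = [-3 a_{n-1} - 2 a_{n-2}] / D(n).
Since the indicial polynomial factors as (r - r_1)(r - r_2), D(n) = (r_1 + n - r_1)(r_1 + n - r_2) = n(n + 5/3).
Evaluating step by step (a_0 = 1):
  n = 1: D(1) = 1(1 + 5/3) = 8/3; numerator = -3(1) = -3; a_1 = (-3)/(8/3) = -9/8
  n = 2: D(2) = 2(2 + 5/3) = 22/3; numerator = -3(-9/8) - 2(1) = 11/8; a_2 = (11/8)/(22/3) = 3/16
  n = 3: D(3) = 3(3 + 5/3) = 14; numerator = -3(3/16) - 2(-9/8) = 27/16; a_3 = (27/16)/(14) = 27/224
  n = 4: D(4) = 4(4 + 5/3) = 68/3; numerator = -3(27/224) - 2(3/16) = -165/224; a_4 = (-165/224)/(68/3) = -495/15232

r = 3; a_0 = 1; a_1 = -9/8; a_2 = 3/16; a_3 = 27/224; a_4 = -495/15232


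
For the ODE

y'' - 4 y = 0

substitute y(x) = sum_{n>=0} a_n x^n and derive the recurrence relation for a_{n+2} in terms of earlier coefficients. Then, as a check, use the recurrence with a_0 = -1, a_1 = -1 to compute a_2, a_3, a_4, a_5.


Substitute y = sum_n a_n x^n into y'' + (const) y = 0.
y''(x) = sum_{n>=0} (n+2)(n+1) a_{n+2} x^n.
The ODE becomes sum_n [(n+2)(n+1) a_{n+2} - 4 a_n] x^n = 0.
Setting each coefficient to zero gives the recurrence:
  (n+2)(n+1) a_{n+2} - 4 a_n = 0,
  a_{n+2} = 4 / ((n+1)(n+2)) a_n.

Check with a_0 = -1, a_1 = -1 (apply the recurrence for n = 0, 1, 2, 3): a_0 = -1, a_1 = -1, a_2 = -2, a_3 = -2/3, a_4 = -2/3, a_5 = -2/15.

a_{n+2} = 4/((n+1)(n+2)) * a_n; check: a_0 = -1, a_1 = -1, a_2 = -2, a_3 = -2/3, a_4 = -2/3, a_5 = -2/15


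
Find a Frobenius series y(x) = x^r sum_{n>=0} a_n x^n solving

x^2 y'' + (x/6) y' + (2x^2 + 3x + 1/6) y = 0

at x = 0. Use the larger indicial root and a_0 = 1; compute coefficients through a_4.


Write in Frobenius form y'' + (p(x)/x) y' + (q(x)/x^2) y = 0:
  p(x) = 1/6,  q(x) = 2x^2 + 3x + 1/6.
Indicial equation: r(r-1) + (1/6) r + (1/6) = 0 -> roots r_1 = 1/2, r_2 = 1/3.
Take r = r_1 = 1/2. Let y(x) = x^r sum_{n>=0} a_n x^n with a_0 = 1.
Substitute y = x^r sum a_n x^n and match x^{r+n}. The recurrence is
  D(n) a_n + 3 a_{n-1} + 2 a_{n-2} = 0,  where D(n) = (r+n)(r+n-1) + (1/6)(r+n) + (1/6).
  a_n = [-3 a_{n-1} - 2 a_{n-2}] / D(n).
Since the indicial polynomial factors as (r - r_1)(r - r_2), D(n) = (r_1 + n - r_1)(r_1 + n - r_2) = n(n + 1/6).
Evaluating step by step (a_0 = 1):
  n = 1: D(1) = 1(1 + 1/6) = 7/6; numerator = -3(1) = -3; a_1 = (-3)/(7/6) = -18/7
  n = 2: D(2) = 2(2 + 1/6) = 13/3; numerator = -3(-18/7) - 2(1) = 40/7; a_2 = (40/7)/(13/3) = 120/91
  n = 3: D(3) = 3(3 + 1/6) = 19/2; numerator = -3(120/91) - 2(-18/7) = 108/91; a_3 = (108/91)/(19/2) = 216/1729
  n = 4: D(4) = 4(4 + 1/6) = 50/3; numerator = -3(216/1729) - 2(120/91) = -744/247; a_4 = (-744/247)/(50/3) = -1116/6175

r = 1/2; a_0 = 1; a_1 = -18/7; a_2 = 120/91; a_3 = 216/1729; a_4 = -1116/6175


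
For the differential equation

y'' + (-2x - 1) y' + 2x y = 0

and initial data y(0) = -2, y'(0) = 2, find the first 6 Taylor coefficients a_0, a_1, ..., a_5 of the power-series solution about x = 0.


Ansatz: y(x) = sum_{n>=0} a_n x^n, so y'(x) = sum_{n>=1} n a_n x^(n-1) and y''(x) = sum_{n>=2} n(n-1) a_n x^(n-2).
Substitute into P(x) y'' + Q(x) y' + R(x) y = 0 with P(x) = 1, Q(x) = -2x - 1, R(x) = 2x, and match powers of x.
Initial conditions: a_0 = -2, a_1 = 2.
Setting the coefficient of each power of x to zero and solving order by order (substituting the coefficients already found):
  x^0: 2 a_2 - a_1 = 0  ->  2 a_2 = a_1 = 2  ->  a_2 = 1
  x^1: 6 a_3 - 2 a_2 - 2 a_1 + 2 a_0 = 0  ->  6 a_3 = 2 a_2 + 2 a_1 - 2 a_0 = 10  ->  a_3 = 5/3
  x^2: 12 a_4 - 3 a_3 - 4 a_2 + 2 a_1 = 0  ->  12 a_4 = 3 a_3 + 4 a_2 - 2 a_1 = 5  ->  a_4 = 5/12
  x^3: 20 a_5 - 4 a_4 - 6 a_3 + 2 a_2 = 0  ->  20 a_5 = 4 a_4 + 6 a_3 - 2 a_2 = 29/3  ->  a_5 = 29/60
Truncated series: y(x) = -2 + 2 x + x^2 + (5/3) x^3 + (5/12) x^4 + (29/60) x^5 + O(x^6).

a_0 = -2; a_1 = 2; a_2 = 1; a_3 = 5/3; a_4 = 5/12; a_5 = 29/60


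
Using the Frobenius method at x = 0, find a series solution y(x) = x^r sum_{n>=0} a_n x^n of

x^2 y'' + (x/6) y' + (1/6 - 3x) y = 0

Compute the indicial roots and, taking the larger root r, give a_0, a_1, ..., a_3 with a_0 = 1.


Write in Frobenius form y'' + (p(x)/x) y' + (q(x)/x^2) y = 0:
  p(x) = 1/6,  q(x) = 1/6 - 3x.
Indicial equation: r(r-1) + (1/6) r + (1/6) = 0 -> roots r_1 = 1/2, r_2 = 1/3.
Take r = r_1 = 1/2. Let y(x) = x^r sum_{n>=0} a_n x^n with a_0 = 1.
Substitute y = x^r sum a_n x^n and match x^{r+n}. The recurrence is
  D(n) a_n - 3 a_{n-1} = 0,  where D(n) = (r+n)(r+n-1) + (1/6)(r+n) + (1/6).
  a_n = 3 / D(n) * a_{n-1}.
Since the indicial polynomial factors as (r - r_1)(r - r_2), D(n) = (r_1 + n - r_1)(r_1 + n - r_2) = n(n + 1/6).
Evaluating step by step (a_0 = 1):
  n = 1: D(1) = 1(1 + 1/6) = 7/6; numerator = 3(1) = 3; a_1 = (3)/(7/6) = 18/7
  n = 2: D(2) = 2(2 + 1/6) = 13/3; numerator = 3(18/7) = 54/7; a_2 = (54/7)/(13/3) = 162/91
  n = 3: D(3) = 3(3 + 1/6) = 19/2; numerator = 3(162/91) = 486/91; a_3 = (486/91)/(19/2) = 972/1729

r = 1/2; a_0 = 1; a_1 = 18/7; a_2 = 162/91; a_3 = 972/1729


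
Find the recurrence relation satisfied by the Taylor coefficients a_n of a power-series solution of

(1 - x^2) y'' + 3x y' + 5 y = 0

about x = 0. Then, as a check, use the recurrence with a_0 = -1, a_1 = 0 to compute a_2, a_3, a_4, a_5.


Substitute y = sum_n a_n x^n.
(1 - 1 x^2) y'' contributes (n+2)(n+1) a_{n+2} - n(n-1) a_n at x^n.
3 x y'(x) contributes 3 n a_n at x^n.
5 y(x) contributes 5 a_n at x^n.
Matching x^n: (n+2)(n+1) a_{n+2} + (-n(n-1) + 3 n + 5) a_n = 0.
Thus a_{n+2} = (n(n-1) - 3 n - 5) / ((n+1)(n+2)) * a_n.

Check with a_0 = -1, a_1 = 0 (apply the recurrence for n = 0, 1, 2, 3): a_0 = -1, a_1 = 0, a_2 = 5/2, a_3 = 0, a_4 = -15/8, a_5 = 0.

a_(n+2) = (n(n-1) - 3 n - 5) / ((n+1)(n+2)) * a_n; check: a_0 = -1, a_1 = 0, a_2 = 5/2, a_3 = 0, a_4 = -15/8, a_5 = 0


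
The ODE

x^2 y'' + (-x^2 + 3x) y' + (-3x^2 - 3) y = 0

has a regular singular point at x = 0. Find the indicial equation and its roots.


Divide by x^2 to reach normal form y'' + P_1(x) y' + P_2(x) y = 0 with P_1(x) = -1 + 3/x and P_2(x) = -3 - 3/x^2.
x = 0 is a singular point because the y'-coefficient -1 + 3/x has a pole at x = 0 and the y-coefficient -3 - 3/x^2 has a pole at x = 0.
It is a regular singular point because x P_1(x) = p(x) = 3 - x and x^2 P_2(x) = q(x) = -3x^2 - 3 are polynomials, hence analytic at x = 0.
p(0) = 3,  q(0) = -3.
Indicial equation: r(r-1) + p(0) r + q(0) = 0, i.e. r^2 + (p(0) - 1) r + q(0) = 0, i.e. r^2 + 2 r - 3 = 0.
Discriminant: (2)^2 - 4(-3) = 16, so r = (-2 ± 4)/2.
Solving: r_1 = 1, r_2 = -3.

indicial: r^2 + 2 r - 3 = 0; roots r_1 = 1, r_2 = -3


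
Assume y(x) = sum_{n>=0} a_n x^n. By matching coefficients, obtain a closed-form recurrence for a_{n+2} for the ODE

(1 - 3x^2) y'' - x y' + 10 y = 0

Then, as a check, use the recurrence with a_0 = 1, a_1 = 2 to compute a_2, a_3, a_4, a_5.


Substitute y = sum_n a_n x^n.
(1 - 3 x^2) y'' contributes (n+2)(n+1) a_{n+2} - 3 n(n-1) a_n at x^n.
-x y'(x) contributes -n a_n at x^n.
10 y(x) contributes 10 a_n at x^n.
Matching x^n: (n+2)(n+1) a_{n+2} + (-3 n(n-1) - n + 10) a_n = 0.
Thus a_{n+2} = (3 n(n-1) + n - 10) / ((n+1)(n+2)) * a_n.

Check with a_0 = 1, a_1 = 2 (apply the recurrence for n = 0, 1, 2, 3): a_0 = 1, a_1 = 2, a_2 = -5, a_3 = -3, a_4 = 5/6, a_5 = -33/20.

a_(n+2) = (3 n(n-1) + n - 10) / ((n+1)(n+2)) * a_n; check: a_0 = 1, a_1 = 2, a_2 = -5, a_3 = -3, a_4 = 5/6, a_5 = -33/20


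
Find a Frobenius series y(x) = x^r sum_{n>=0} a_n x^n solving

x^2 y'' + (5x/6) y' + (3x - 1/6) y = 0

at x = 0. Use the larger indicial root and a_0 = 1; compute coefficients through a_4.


Write in Frobenius form y'' + (p(x)/x) y' + (q(x)/x^2) y = 0:
  p(x) = 5/6,  q(x) = 3x - 1/6.
Indicial equation: r(r-1) + (5/6) r + (-1/6) = 0 -> roots r_1 = 1/2, r_2 = -1/3.
Take r = r_1 = 1/2. Let y(x) = x^r sum_{n>=0} a_n x^n with a_0 = 1.
Substitute y = x^r sum a_n x^n and match x^{r+n}. The recurrence is
  D(n) a_n + 3 a_{n-1} = 0,  where D(n) = (r+n)(r+n-1) + (5/6)(r+n) + (-1/6).
  a_n = -3 / D(n) * a_{n-1}.
Since the indicial polynomial factors as (r - r_1)(r - r_2), D(n) = (r_1 + n - r_1)(r_1 + n - r_2) = n(n + 5/6).
Evaluating step by step (a_0 = 1):
  n = 1: D(1) = 1(1 + 5/6) = 11/6; numerator = -3(1) = -3; a_1 = (-3)/(11/6) = -18/11
  n = 2: D(2) = 2(2 + 5/6) = 17/3; numerator = -3(-18/11) = 54/11; a_2 = (54/11)/(17/3) = 162/187
  n = 3: D(3) = 3(3 + 5/6) = 23/2; numerator = -3(162/187) = -486/187; a_3 = (-486/187)/(23/2) = -972/4301
  n = 4: D(4) = 4(4 + 5/6) = 58/3; numerator = -3(-972/4301) = 2916/4301; a_4 = (2916/4301)/(58/3) = 4374/124729

r = 1/2; a_0 = 1; a_1 = -18/11; a_2 = 162/187; a_3 = -972/4301; a_4 = 4374/124729


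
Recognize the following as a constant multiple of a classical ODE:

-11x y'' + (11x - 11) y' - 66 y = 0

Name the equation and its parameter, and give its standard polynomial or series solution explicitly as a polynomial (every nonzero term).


All three coefficients share the factor -11; dividing through by -11 gives  x y'' + (1 - x) y' + 6 y = 0.
This matches the Laguerre equation x y'' + (1 - x) y' + n y = 0 with n = 6; the polynomial solution is L_6(x).
With y = sum_k a_k x^k, matching x^k gives (k+1)k a_{k+1} + (k+1) a_{k+1} - k a_k + n a_k = 0, i.e. (k+1)^2 a_{k+1} = (k - n) a_k = (k - 6) a_k. The right side vanishes at k = 6, so the series terminates at degree 6.
Standard normalization L_n(0) = 1 gives a_0 = 1. Work upward with a_{k+1} = (k - 6) a_k / (k+1)^2:
  a_1 = (0 - 6)(1) / 1^2 = -6/1 = -6
  a_2 = (1 - 6)(-6) / 2^2 = 30/4 = 15/2
  a_3 = (2 - 6)(15/2) / 3^2 = -30/9 = -10/3
  a_4 = (3 - 6)(-10/3) / 4^2 = 10/16 = 5/8
  a_5 = (4 - 6)(5/8) / 5^2 = (-5/4)/25 = -1/20
  a_6 = (5 - 6)(-1/20) / 6^2 = (1/20)/36 = 1/720
Hence L_6(x) = x^6/720 - x^5/20 + 5 x^4/8 - 10 x^3/3 + 15 x^2/2 - 6 x + 1.

L_6(x); series = x^6/720 - x^5/20 + 5 x^4/8 - 10 x^3/3 + 15 x^2/2 - 6 x + 1


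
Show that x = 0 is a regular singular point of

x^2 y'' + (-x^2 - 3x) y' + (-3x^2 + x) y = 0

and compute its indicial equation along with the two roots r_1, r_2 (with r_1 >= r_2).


Divide by x^2 to reach normal form y'' + P_1(x) y' + P_2(x) y = 0 with P_1(x) = -1 - 3/x and P_2(x) = -3 + 1/x.
x = 0 is a singular point because the y'-coefficient -1 - 3/x has a pole at x = 0 and the y-coefficient -3 + 1/x has a pole at x = 0.
It is a regular singular point because x P_1(x) = p(x) = -x - 3 and x^2 P_2(x) = q(x) = -3x^2 + x are polynomials, hence analytic at x = 0.
p(0) = -3,  q(0) = 0.
Indicial equation: r(r-1) + p(0) r + q(0) = 0, i.e. r^2 + (p(0) - 1) r + q(0) = 0, i.e. r^2 - 4 r = 0.
Discriminant: (-4)^2 - 4(0) = 16, so r = (4 ± 4)/2.
Solving: r_1 = 4, r_2 = 0.

indicial: r^2 - 4 r = 0; roots r_1 = 4, r_2 = 0


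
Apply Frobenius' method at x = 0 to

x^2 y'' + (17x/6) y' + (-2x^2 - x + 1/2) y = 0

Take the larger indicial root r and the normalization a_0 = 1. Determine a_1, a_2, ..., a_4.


Write in Frobenius form y'' + (p(x)/x) y' + (q(x)/x^2) y = 0:
  p(x) = 17/6,  q(x) = -2x^2 - x + 1/2.
Indicial equation: r(r-1) + (17/6) r + (1/2) = 0 -> roots r_1 = -1/3, r_2 = -3/2.
Take r = r_1 = -1/3. Let y(x) = x^r sum_{n>=0} a_n x^n with a_0 = 1.
Substitute y = x^r sum a_n x^n and match x^{r+n}. The recurrence is
  D(n) a_n - 1 a_{n-1} - 2 a_{n-2} = 0,  where D(n) = (r+n)(r+n-1) + (17/6)(r+n) + (1/2).
  a_n = [1 a_{n-1} + 2 a_{n-2}] / D(n).
Since the indicial polynomial factors as (r - r_1)(r - r_2), D(n) = (r_1 + n - r_1)(r_1 + n - r_2) = n(n + 7/6).
Evaluating step by step (a_0 = 1):
  n = 1: D(1) = 1(1 + 7/6) = 13/6; numerator = 1(1) = 1; a_1 = (1)/(13/6) = 6/13
  n = 2: D(2) = 2(2 + 7/6) = 19/3; numerator = 1(6/13) + 2(1) = 32/13; a_2 = (32/13)/(19/3) = 96/247
  n = 3: D(3) = 3(3 + 7/6) = 25/2; numerator = 1(96/247) + 2(6/13) = 324/247; a_3 = (324/247)/(25/2) = 648/6175
  n = 4: D(4) = 4(4 + 7/6) = 62/3; numerator = 1(648/6175) + 2(96/247) = 5448/6175; a_4 = (5448/6175)/(62/3) = 8172/191425

r = -1/3; a_0 = 1; a_1 = 6/13; a_2 = 96/247; a_3 = 648/6175; a_4 = 8172/191425


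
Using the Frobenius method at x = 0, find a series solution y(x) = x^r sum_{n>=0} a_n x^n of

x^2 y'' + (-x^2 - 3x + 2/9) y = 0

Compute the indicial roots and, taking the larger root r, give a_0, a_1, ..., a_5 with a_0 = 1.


Write in Frobenius form y'' + (p(x)/x) y' + (q(x)/x^2) y = 0:
  p(x) = 0,  q(x) = -x^2 - 3x + 2/9.
Indicial equation: r(r-1) + (0) r + (2/9) = 0 -> roots r_1 = 2/3, r_2 = 1/3.
Take r = r_1 = 2/3. Let y(x) = x^r sum_{n>=0} a_n x^n with a_0 = 1.
Substitute y = x^r sum a_n x^n and match x^{r+n}. The recurrence is
  D(n) a_n - 3 a_{n-1} - 1 a_{n-2} = 0,  where D(n) = (r+n)(r+n-1) + (0)(r+n) + (2/9).
  a_n = [3 a_{n-1} + 1 a_{n-2}] / D(n).
Since the indicial polynomial factors as (r - r_1)(r - r_2), D(n) = (r_1 + n - r_1)(r_1 + n - r_2) = n(n + 1/3).
Evaluating step by step (a_0 = 1):
  n = 1: D(1) = 1(1 + 1/3) = 4/3; numerator = 3(1) = 3; a_1 = (3)/(4/3) = 9/4
  n = 2: D(2) = 2(2 + 1/3) = 14/3; numerator = 3(9/4) + 1(1) = 31/4; a_2 = (31/4)/(14/3) = 93/56
  n = 3: D(3) = 3(3 + 1/3) = 10; numerator = 3(93/56) + 1(9/4) = 405/56; a_3 = (405/56)/(10) = 81/112
  n = 4: D(4) = 4(4 + 1/3) = 52/3; numerator = 3(81/112) + 1(93/56) = 429/112; a_4 = (429/112)/(52/3) = 99/448
  n = 5: D(5) = 5(5 + 1/3) = 80/3; numerator = 3(99/448) + 1(81/112) = 621/448; a_5 = (621/448)/(80/3) = 1863/35840

r = 2/3; a_0 = 1; a_1 = 9/4; a_2 = 93/56; a_3 = 81/112; a_4 = 99/448; a_5 = 1863/35840


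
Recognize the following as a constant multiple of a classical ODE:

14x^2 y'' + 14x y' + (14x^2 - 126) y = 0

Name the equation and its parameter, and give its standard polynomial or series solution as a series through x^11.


All three coefficients share the factor 14; dividing through by 14 gives  x^2 y'' + x y' + (x^2 - 9) y = 0.
This matches the Bessel equation x^2 y'' + x y' + (x^2 - nu^2) y = 0 with nu^2 = 9, so nu = 3; the solution bounded at x = 0 is J_3(x).
Frobenius at x = 0: indicial roots ±nu; for r = nu the recurrence k(k + 2nu) c_k = -c_{k-2} gives the standard series J_nu(x) = sum_{k>=0} (-1)^k / (k! (k+nu)!) (x/2)^(2k+nu). Evaluate the first 5 terms:
  k = 0: (-1)^0 / (0! * 3! * 2^3) x^3 = 1/(1*6*8) x^3 = (1/48) x^3
  k = 1: (-1)^1 / (1! * 4! * 2^5) x^5 = -1/(1*24*32) x^5 = (-1/768) x^5
  k = 2: (-1)^2 / (2! * 5! * 2^7) x^7 = 1/(2*120*128) x^7 = (1/30720) x^7
  k = 3: (-1)^3 / (3! * 6! * 2^9) x^9 = -1/(6*720*512) x^9 = (-1/2211840) x^9
  k = 4: (-1)^4 / (4! * 7! * 2^11) x^11 = 1/(24*5040*2048) x^11 = (1/247726080) x^11
Hence J_3(x) = x^11/247726080 - x^9/2211840 + x^7/30720 - x^5/768 + x^3/48 + ....

J_3(x); series = x^11/247726080 - x^9/2211840 + x^7/30720 - x^5/768 + x^3/48


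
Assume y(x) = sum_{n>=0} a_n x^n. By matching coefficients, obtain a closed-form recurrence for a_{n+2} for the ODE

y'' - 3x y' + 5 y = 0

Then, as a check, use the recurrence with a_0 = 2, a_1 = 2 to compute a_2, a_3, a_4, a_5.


Substitute y = sum_n a_n x^n.
y''(x) has coefficient (n+2)(n+1) a_{n+2} at x^n;
-3 x y'(x) has coefficient -3 n a_n at x^n (shift);
5 y(x) has coefficient 5 a_n at x^n.
Matching x^n: (n+2)(n+1) a_{n+2} + (-3n + 5) a_n = 0.
Thus a_{n+2} = (3n - 5) / ((n+1)(n+2)) * a_n.

Check with a_0 = 2, a_1 = 2 (apply the recurrence for n = 0, 1, 2, 3): a_0 = 2, a_1 = 2, a_2 = -5, a_3 = -2/3, a_4 = -5/12, a_5 = -2/15.

a_(n+2) = (3n - 5) / ((n+1)(n+2)) * a_n; check: a_0 = 2, a_1 = 2, a_2 = -5, a_3 = -2/3, a_4 = -5/12, a_5 = -2/15


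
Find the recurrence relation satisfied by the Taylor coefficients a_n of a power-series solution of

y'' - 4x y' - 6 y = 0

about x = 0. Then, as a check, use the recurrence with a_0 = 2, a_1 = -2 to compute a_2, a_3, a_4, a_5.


Substitute y = sum_n a_n x^n.
y''(x) has coefficient (n+2)(n+1) a_{n+2} at x^n;
-4 x y'(x) has coefficient -4 n a_n at x^n (shift);
-6 y(x) has coefficient -6 a_n at x^n.
Matching x^n: (n+2)(n+1) a_{n+2} + (-4n - 6) a_n = 0.
Thus a_{n+2} = (4n + 6) / ((n+1)(n+2)) * a_n.

Check with a_0 = 2, a_1 = -2 (apply the recurrence for n = 0, 1, 2, 3): a_0 = 2, a_1 = -2, a_2 = 6, a_3 = -10/3, a_4 = 7, a_5 = -3.

a_(n+2) = (4n + 6) / ((n+1)(n+2)) * a_n; check: a_0 = 2, a_1 = -2, a_2 = 6, a_3 = -10/3, a_4 = 7, a_5 = -3


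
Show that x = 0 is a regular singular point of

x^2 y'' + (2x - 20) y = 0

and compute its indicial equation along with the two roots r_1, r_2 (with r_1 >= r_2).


Divide by x^2 to reach normal form y'' + P_1(x) y' + P_2(x) y = 0 with P_1(x) = 0 and P_2(x) = 2/x - 20/x^2.
x = 0 is a singular point because the y-coefficient 2/x - 20/x^2 has a pole at x = 0.
It is a regular singular point because x P_1(x) = p(x) = 0 and x^2 P_2(x) = q(x) = 2x - 20 are polynomials, hence analytic at x = 0.
p(0) = 0,  q(0) = -20.
Indicial equation: r(r-1) + p(0) r + q(0) = 0, i.e. r^2 + (p(0) - 1) r + q(0) = 0, i.e. r^2 - 1 r - 20 = 0.
Discriminant: (-1)^2 - 4(-20) = 81, so r = (1 ± 9)/2.
Solving: r_1 = 5, r_2 = -4.

indicial: r^2 - 1 r - 20 = 0; roots r_1 = 5, r_2 = -4


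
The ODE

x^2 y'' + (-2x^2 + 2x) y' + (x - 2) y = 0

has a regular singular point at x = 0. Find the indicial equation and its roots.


Divide by x^2 to reach normal form y'' + P_1(x) y' + P_2(x) y = 0 with P_1(x) = -2 + 2/x and P_2(x) = 1/x - 2/x^2.
x = 0 is a singular point because the y'-coefficient -2 + 2/x has a pole at x = 0 and the y-coefficient 1/x - 2/x^2 has a pole at x = 0.
It is a regular singular point because x P_1(x) = p(x) = 2 - 2x and x^2 P_2(x) = q(x) = x - 2 are polynomials, hence analytic at x = 0.
p(0) = 2,  q(0) = -2.
Indicial equation: r(r-1) + p(0) r + q(0) = 0, i.e. r^2 + (p(0) - 1) r + q(0) = 0, i.e. r^2 + 1 r - 2 = 0.
Discriminant: (1)^2 - 4(-2) = 9, so r = (-1 ± 3)/2.
Solving: r_1 = 1, r_2 = -2.

indicial: r^2 + 1 r - 2 = 0; roots r_1 = 1, r_2 = -2


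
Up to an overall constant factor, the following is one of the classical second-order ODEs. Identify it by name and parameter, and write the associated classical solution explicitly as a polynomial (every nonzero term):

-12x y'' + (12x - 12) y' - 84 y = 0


All three coefficients share the factor -12; dividing through by -12 gives  x y'' + (1 - x) y' + 7 y = 0.
This matches the Laguerre equation x y'' + (1 - x) y' + n y = 0 with n = 7; the polynomial solution is L_7(x).
With y = sum_k a_k x^k, matching x^k gives (k+1)k a_{k+1} + (k+1) a_{k+1} - k a_k + n a_k = 0, i.e. (k+1)^2 a_{k+1} = (k - n) a_k = (k - 7) a_k. The right side vanishes at k = 7, so the series terminates at degree 7.
Standard normalization L_n(0) = 1 gives a_0 = 1. Work upward with a_{k+1} = (k - 7) a_k / (k+1)^2:
  a_1 = (0 - 7)(1) / 1^2 = -7/1 = -7
  a_2 = (1 - 7)(-7) / 2^2 = 42/4 = 21/2
  a_3 = (2 - 7)(21/2) / 3^2 = (-105/2)/9 = -35/6
  a_4 = (3 - 7)(-35/6) / 4^2 = (70/3)/16 = 35/24
  a_5 = (4 - 7)(35/24) / 5^2 = (-35/8)/25 = -7/40
  a_6 = (5 - 7)(-7/40) / 6^2 = (7/20)/36 = 7/720
  a_7 = (6 - 7)(7/720) / 7^2 = (-7/720)/49 = -1/5040
Hence L_7(x) = -x^7/5040 + 7 x^6/720 - 7 x^5/40 + 35 x^4/24 - 35 x^3/6 + 21 x^2/2 - 7 x + 1.

L_7(x); series = -x^7/5040 + 7 x^6/720 - 7 x^5/40 + 35 x^4/24 - 35 x^3/6 + 21 x^2/2 - 7 x + 1


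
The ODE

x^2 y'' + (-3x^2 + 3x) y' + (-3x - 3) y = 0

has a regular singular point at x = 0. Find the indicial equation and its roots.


Divide by x^2 to reach normal form y'' + P_1(x) y' + P_2(x) y = 0 with P_1(x) = -3 + 3/x and P_2(x) = -3/x - 3/x^2.
x = 0 is a singular point because the y'-coefficient -3 + 3/x has a pole at x = 0 and the y-coefficient -3/x - 3/x^2 has a pole at x = 0.
It is a regular singular point because x P_1(x) = p(x) = 3 - 3x and x^2 P_2(x) = q(x) = -3x - 3 are polynomials, hence analytic at x = 0.
p(0) = 3,  q(0) = -3.
Indicial equation: r(r-1) + p(0) r + q(0) = 0, i.e. r^2 + (p(0) - 1) r + q(0) = 0, i.e. r^2 + 2 r - 3 = 0.
Discriminant: (2)^2 - 4(-3) = 16, so r = (-2 ± 4)/2.
Solving: r_1 = 1, r_2 = -3.

indicial: r^2 + 2 r - 3 = 0; roots r_1 = 1, r_2 = -3


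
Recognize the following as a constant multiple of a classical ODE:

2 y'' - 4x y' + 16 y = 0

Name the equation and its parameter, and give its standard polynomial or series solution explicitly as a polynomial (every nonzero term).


All three coefficients share the factor 2; dividing through by 2 gives  y'' - 2x y' + 8 y = 0.
This matches the Hermite equation y'' - 2x y' + 2n y = 0 with 2n = 8, so n = 4; the polynomial solution is H_4(x).
With y = sum_k a_k x^k, matching x^k gives (k+2)(k+1) a_{k+2} = 2(k - n) a_k = 2(k - 4) a_k. The right side vanishes at k = 4, so the series with the parity of 4 terminates at degree 4.
Standard normalization: leading coefficient of H_n is 2^n, so a_4 = 2^4 = 16. Work downward with a_k = (k+1)(k+2) a_{k+2} / (2(k - n)):
  a_2 = (3)(4)(16) / (2(2 - 4)) = 192/(-4) = -48
  a_0 = (1)(2)(-48) / (2(0 - 4)) = -96/(-8) = 12
Hence H_4(x) = 16 x^4 - 48 x^2 + 12.

H_4(x); series = 16 x^4 - 48 x^2 + 12


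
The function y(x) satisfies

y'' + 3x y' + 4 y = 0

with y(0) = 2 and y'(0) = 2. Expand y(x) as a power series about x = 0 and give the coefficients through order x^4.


Ansatz: y(x) = sum_{n>=0} a_n x^n, so y'(x) = sum_{n>=1} n a_n x^(n-1) and y''(x) = sum_{n>=2} n(n-1) a_n x^(n-2).
Substitute into P(x) y'' + Q(x) y' + R(x) y = 0 with P(x) = 1, Q(x) = 3x, R(x) = 4, and match powers of x.
Initial conditions: a_0 = 2, a_1 = 2.
Setting the coefficient of each power of x to zero and solving order by order (substituting the coefficients already found):
  x^0: 2 a_2 + 4 a_0 = 0  ->  2 a_2 = -4 a_0 = -8  ->  a_2 = -4
  x^1: 6 a_3 + 7 a_1 = 0  ->  6 a_3 = -7 a_1 = -14  ->  a_3 = -7/3
  x^2: 12 a_4 + 10 a_2 = 0  ->  12 a_4 = -10 a_2 = 40  ->  a_4 = 10/3
Truncated series: y(x) = 2 + 2 x - 4 x^2 - (7/3) x^3 + (10/3) x^4 + O(x^5).

a_0 = 2; a_1 = 2; a_2 = -4; a_3 = -7/3; a_4 = 10/3
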